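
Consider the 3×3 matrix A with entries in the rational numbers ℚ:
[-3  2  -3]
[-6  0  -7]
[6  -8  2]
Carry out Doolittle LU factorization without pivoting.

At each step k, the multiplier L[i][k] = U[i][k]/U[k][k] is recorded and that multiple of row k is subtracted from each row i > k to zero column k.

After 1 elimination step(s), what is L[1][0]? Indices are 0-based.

L[1][0] = 2

k=0: U[0][0]=-3
  eliminate (1,0): mult=2, new row 1: (0, -4, -1); set L[1][0]=2
  eliminate (2,0): mult=-2, new row 2: (0, -4, -4); set L[2][0]=-2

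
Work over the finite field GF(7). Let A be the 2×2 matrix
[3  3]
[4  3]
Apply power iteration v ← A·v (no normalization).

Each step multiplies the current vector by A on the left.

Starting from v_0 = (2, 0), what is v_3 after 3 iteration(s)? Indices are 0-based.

v_0 = (2, 0).
v_1 = A·v_0 = (6, 1).
v_2 = A·v_1 = (0, 6).
v_3 = A·v_2 = (4, 4).

v_3 = (4, 4)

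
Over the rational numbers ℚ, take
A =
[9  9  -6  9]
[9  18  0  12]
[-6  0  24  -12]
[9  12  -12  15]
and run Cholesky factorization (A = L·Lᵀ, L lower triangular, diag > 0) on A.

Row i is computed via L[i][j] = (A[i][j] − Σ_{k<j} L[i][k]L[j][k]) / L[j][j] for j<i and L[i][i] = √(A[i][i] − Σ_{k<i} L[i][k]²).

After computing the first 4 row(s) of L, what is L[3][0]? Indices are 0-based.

Step 1: L[0][0] = √(9) = 3.
  L[1][0] = (9) / L[0][0] = 3.
Step 2: L[1][1] = √(9) = 3.
  L[2][0] = (-6) / L[0][0] = -2.
  L[2][1] = (6) / L[1][1] = 2.
Step 3: L[2][2] = √(16) = 4.
  L[3][0] = (9) / L[0][0] = 3.
  L[3][1] = (3) / L[1][1] = 1.
  L[3][2] = (-8) / L[2][2] = -2.
Step 4: L[3][3] = √(1) = 1.

L[3][0] = 3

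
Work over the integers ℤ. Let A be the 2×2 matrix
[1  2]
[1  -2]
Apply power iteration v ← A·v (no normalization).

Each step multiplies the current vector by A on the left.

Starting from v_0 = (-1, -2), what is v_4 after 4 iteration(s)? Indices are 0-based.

v_0 = (-1, -2).
v_1 = A·v_0 = (-5, 3).
v_2 = A·v_1 = (1, -11).
v_3 = A·v_2 = (-21, 23).
v_4 = A·v_3 = (25, -67).

v_4 = (25, -67)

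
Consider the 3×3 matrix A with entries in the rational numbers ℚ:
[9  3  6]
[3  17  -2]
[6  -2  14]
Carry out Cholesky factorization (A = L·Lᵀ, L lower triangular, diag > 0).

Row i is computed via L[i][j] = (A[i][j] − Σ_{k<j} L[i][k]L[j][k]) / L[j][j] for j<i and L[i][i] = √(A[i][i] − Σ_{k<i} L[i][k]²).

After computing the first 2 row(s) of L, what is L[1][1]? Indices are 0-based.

L[1][1] = 4

Step 1: L[0][0] = √(9) = 3.
  L[1][0] = (3) / L[0][0] = 1.
Step 2: L[1][1] = √(16) = 4.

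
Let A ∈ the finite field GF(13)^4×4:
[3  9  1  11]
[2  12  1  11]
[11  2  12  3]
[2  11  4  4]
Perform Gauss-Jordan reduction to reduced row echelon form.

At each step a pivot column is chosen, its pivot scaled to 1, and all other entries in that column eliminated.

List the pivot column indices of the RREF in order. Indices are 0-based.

pivot columns: 0, 1, 2, 3

step 1: normalize row 0 (÷3) = (1, 3, 9, 8)
  row 1: subtract 2×row0 = (0, 6, 9, 8)
  row 2: subtract 11×row0 = (0, 8, 4, 6)
  row 3: subtract 2×row0 = (0, 5, 12, 1)
step 2: normalize row 1 (÷6) = (0, 1, 8, 10)
  row 0: subtract 3×row1 = (1, 0, 11, 4)
  row 2: subtract 8×row1 = (0, 0, 5, 4)
  row 3: subtract 5×row1 = (0, 0, 11, 3)
step 3: normalize row 2 (÷5) = (0, 0, 1, 6)
  row 0: subtract 11×row2 = (1, 0, 0, 3)
  row 1: subtract 8×row2 = (0, 1, 0, 1)
  row 3: subtract 11×row2 = (0, 0, 0, 2)
step 4: normalize row 3 (÷2) = (0, 0, 0, 1)
  row 0: subtract 3×row3 = (1, 0, 0, 0)
  row 1: subtract 1×row3 = (0, 1, 0, 0)
  row 2: subtract 6×row3 = (0, 0, 1, 0)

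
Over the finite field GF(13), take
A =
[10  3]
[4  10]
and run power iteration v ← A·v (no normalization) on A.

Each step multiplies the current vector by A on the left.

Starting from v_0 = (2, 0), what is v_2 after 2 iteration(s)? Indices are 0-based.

v_2 = (3, 4)

v_0 = (2, 0).
v_1 = A·v_0 = (7, 8).
v_2 = A·v_1 = (3, 4).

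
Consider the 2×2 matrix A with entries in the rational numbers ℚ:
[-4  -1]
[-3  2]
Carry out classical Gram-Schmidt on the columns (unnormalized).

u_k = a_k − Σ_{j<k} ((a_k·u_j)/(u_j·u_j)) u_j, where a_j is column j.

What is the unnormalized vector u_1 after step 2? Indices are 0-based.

Step 1: u_0 = a_0 = (-4, -3).
Step 2: u_1 = a_1 − (-2/25)·u_0 = (-33/25, 44/25).

u_1 = (-33/25, 44/25)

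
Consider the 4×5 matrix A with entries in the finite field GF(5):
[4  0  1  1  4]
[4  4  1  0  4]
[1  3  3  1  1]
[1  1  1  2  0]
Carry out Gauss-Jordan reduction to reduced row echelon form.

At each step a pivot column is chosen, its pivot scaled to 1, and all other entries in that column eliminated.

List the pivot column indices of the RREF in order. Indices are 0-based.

pivot columns: 0, 1, 2, 4

pivot(0,0)=4: scale R0 → (1, 0, 4, 4, 1)
  clear (1,0): R1 −= (4)R0 → (0, 4, 0, 4, 0)
  clear (2,0): R2 −= (1)R0 → (0, 3, 4, 2, 0)
  clear (3,0): R3 −= (1)R0 → (0, 1, 2, 3, 4)
pivot(1,1)=4: scale R1 → (0, 1, 0, 1, 0)
  clear (2,1): R2 −= (3)R1 → (0, 0, 4, 4, 0)
  clear (3,1): R3 −= (1)R1 → (0, 0, 2, 2, 4)
pivot(2,2)=4: scale R2 → (0, 0, 1, 1, 0)
  clear (0,2): R0 −= (4)R2 → (1, 0, 0, 0, 1)
  clear (3,2): R3 −= (2)R2 → (0, 0, 0, 0, 4)
col 3: no nonzero at/below row 3; advance.
pivot(3,4)=4: scale R3 → (0, 0, 0, 0, 1)
  clear (0,4): R0 −= (1)R3 → (1, 0, 0, 0, 0)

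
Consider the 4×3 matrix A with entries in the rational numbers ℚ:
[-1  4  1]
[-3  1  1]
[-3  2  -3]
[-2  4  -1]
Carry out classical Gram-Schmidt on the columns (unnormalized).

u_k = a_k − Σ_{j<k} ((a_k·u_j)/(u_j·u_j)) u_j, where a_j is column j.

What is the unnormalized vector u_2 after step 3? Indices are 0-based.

Step 1: u_0 = a_0 = (-1, -3, -3, -2).
Step 2: u_1 = a_1 − (-21/23)·u_0 = (71/23, -40/23, -17/23, 50/23).
Step 3: u_2 = a_2 − (7/23)·u_0 − (16/205)·u_1 = (218/205, 84/41, -416/205, -23/41).

u_2 = (218/205, 84/41, -416/205, -23/41)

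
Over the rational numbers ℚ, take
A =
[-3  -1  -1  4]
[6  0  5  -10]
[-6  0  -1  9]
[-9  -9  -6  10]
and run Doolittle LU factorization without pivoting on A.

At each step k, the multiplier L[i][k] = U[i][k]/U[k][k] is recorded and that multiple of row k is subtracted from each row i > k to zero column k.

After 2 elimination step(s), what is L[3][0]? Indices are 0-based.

L[3][0] = 3

Step 1: pivot at (0,0) is -3.
  row1 ← row1 − (-2)·row0  ⇒  L[1][0]=-2, U row1=(0, -2, 3, -2)
  row2 ← row2 − (2)·row0  ⇒  L[2][0]=2, U row2=(0, 2, 1, 1)
  row3 ← row3 − (3)·row0  ⇒  L[3][0]=3, U row3=(0, -6, -3, -2)
Step 2: pivot at (1,1) is -2.
  row2 ← row2 − (-1)·row1  ⇒  L[2][1]=-1, U row2=(0, 0, 4, -1)
  row3 ← row3 − (3)·row1  ⇒  L[3][1]=3, U row3=(0, 0, -12, 4)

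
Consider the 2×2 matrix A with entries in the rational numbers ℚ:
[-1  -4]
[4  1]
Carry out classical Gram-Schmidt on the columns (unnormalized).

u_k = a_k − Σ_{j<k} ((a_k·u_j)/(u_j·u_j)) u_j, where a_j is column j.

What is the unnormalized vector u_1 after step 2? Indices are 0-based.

Step 1: u_0 = a_0 = (-1, 4).
Step 2: u_1 = a_1 − (8/17)·u_0 = (-60/17, -15/17).

u_1 = (-60/17, -15/17)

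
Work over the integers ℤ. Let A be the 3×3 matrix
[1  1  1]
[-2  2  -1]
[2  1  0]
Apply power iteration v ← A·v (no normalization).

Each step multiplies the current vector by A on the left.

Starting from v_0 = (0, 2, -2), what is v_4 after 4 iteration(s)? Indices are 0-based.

v_0 = (0, 2, -2).
v_1 = A·v_0 = (0, 6, 2).
v_2 = A·v_1 = (8, 10, 6).
v_3 = A·v_2 = (24, -2, 26).
v_4 = A·v_3 = (48, -78, 46).

v_4 = (48, -78, 46)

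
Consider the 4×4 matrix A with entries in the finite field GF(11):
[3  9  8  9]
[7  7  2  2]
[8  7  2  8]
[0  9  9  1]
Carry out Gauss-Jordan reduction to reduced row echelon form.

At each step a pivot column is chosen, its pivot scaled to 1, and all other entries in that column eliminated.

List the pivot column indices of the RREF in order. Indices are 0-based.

[1] R0 /= 3  ⇒  (1, 3, 10, 3)
     R1 -= 7·R0  ⇒  (0, 8, 9, 3)
     R2 -= 8·R0  ⇒  (0, 5, 10, 6)
[2] R1 /= 8  ⇒  (0, 1, 8, 10)
     R0 -= 3·R1  ⇒  (1, 0, 8, 6)
     R2 -= 5·R1  ⇒  (0, 0, 3, 0)
     R3 -= 9·R1  ⇒  (0, 0, 3, 10)
[3] R2 /= 3  ⇒  (0, 0, 1, 0)
     R0 -= 8·R2  ⇒  (1, 0, 0, 6)
     R1 -= 8·R2  ⇒  (0, 1, 0, 10)
     R3 -= 3·R2  ⇒  (0, 0, 0, 10)
[4] R3 /= 10  ⇒  (0, 0, 0, 1)
     R0 -= 6·R3  ⇒  (1, 0, 0, 0)
     R1 -= 10·R3  ⇒  (0, 1, 0, 0)

pivot columns: 0, 1, 2, 3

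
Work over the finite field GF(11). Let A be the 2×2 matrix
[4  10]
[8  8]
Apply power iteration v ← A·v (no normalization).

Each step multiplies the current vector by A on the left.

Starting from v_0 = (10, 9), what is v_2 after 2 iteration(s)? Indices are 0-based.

v_0 = (10, 9).
v_1 = A·v_0 = (9, 9).
v_2 = A·v_1 = (5, 1).

v_2 = (5, 1)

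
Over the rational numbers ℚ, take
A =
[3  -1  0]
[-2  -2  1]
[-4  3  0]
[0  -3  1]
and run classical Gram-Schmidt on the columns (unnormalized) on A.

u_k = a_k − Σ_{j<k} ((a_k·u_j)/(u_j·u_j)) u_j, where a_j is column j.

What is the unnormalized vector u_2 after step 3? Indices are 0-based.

u_2 = (68/273, 5/273, 97/546, 15/182)

Step 1: u_0 = a_0 = (3, -2, -4, 0).
Step 2: u_1 = a_1 − (-11/29)·u_0 = (4/29, -80/29, 43/29, -3).
Step 3: u_2 = a_2 − (-2/29)·u_0 − (-167/546)·u_1 = (68/273, 5/273, 97/546, 15/182).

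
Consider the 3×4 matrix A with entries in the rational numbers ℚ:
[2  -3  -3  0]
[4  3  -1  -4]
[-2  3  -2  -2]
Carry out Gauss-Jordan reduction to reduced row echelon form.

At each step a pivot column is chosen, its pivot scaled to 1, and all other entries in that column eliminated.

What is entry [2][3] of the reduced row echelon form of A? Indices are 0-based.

pivot(0,0)=2: scale R0 → (1, -3/2, -3/2, 0)
  clear (1,0): R1 −= (4)R0 → (0, 9, 5, -4)
  clear (2,0): R2 −= (-2)R0 → (0, 0, -5, -2)
pivot(1,1)=9: scale R1 → (0, 1, 5/9, -4/9)
  clear (0,1): R0 −= (-3/2)R1 → (1, 0, -2/3, -2/3)
pivot(2,2)=-5: scale R2 → (0, 0, 1, 2/5)
  clear (0,2): R0 −= (-2/3)R2 → (1, 0, 0, -2/5)
  clear (1,2): R1 −= (5/9)R2 → (0, 1, 0, -2/3)

M[2][3] = 2/5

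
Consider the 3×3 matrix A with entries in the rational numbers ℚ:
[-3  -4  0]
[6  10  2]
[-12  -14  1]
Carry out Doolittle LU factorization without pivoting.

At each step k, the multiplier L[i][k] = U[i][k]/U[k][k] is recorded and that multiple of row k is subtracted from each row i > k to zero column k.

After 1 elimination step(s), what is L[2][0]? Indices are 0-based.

Step 1: pivot at (0,0) is -3.
  row1 ← row1 − (-2)·row0  ⇒  L[1][0]=-2, U row1=(0, 2, 2)
  row2 ← row2 − (4)·row0  ⇒  L[2][0]=4, U row2=(0, 2, 1)

L[2][0] = 4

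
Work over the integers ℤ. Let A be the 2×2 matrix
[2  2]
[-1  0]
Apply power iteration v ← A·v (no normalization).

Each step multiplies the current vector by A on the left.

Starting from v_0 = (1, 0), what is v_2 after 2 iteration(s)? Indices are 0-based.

v_0 = (1, 0).
v_1 = A·v_0 = (2, -1).
v_2 = A·v_1 = (2, -2).

v_2 = (2, -2)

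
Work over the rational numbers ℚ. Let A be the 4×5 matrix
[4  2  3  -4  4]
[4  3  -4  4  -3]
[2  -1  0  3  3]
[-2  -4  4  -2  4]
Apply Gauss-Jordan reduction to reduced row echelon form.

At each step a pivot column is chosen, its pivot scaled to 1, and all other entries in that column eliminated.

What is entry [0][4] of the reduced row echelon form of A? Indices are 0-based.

pivot(0,0)=4: scale R0 → (1, 1/2, 3/4, -1, 1)
  clear (1,0): R1 −= (4)R0 → (0, 1, -7, 8, -7)
  clear (2,0): R2 −= (2)R0 → (0, -2, -3/2, 5, 1)
  clear (3,0): R3 −= (-2)R0 → (0, -3, 11/2, -4, 6)
pivot(1,1)=1: scale R1 → (0, 1, -7, 8, -7)
  clear (0,1): R0 −= (1/2)R1 → (1, 0, 17/4, -5, 9/2)
  clear (2,1): R2 −= (-2)R1 → (0, 0, -31/2, 21, -13)
  clear (3,1): R3 −= (-3)R1 → (0, 0, -31/2, 20, -15)
pivot(2,2)=-31/2: scale R2 → (0, 0, 1, -42/31, 26/31)
  clear (0,2): R0 −= (17/4)R2 → (1, 0, 0, 47/62, 29/31)
  clear (1,2): R1 −= (-7)R2 → (0, 1, 0, -46/31, -35/31)
  clear (3,2): R3 −= (-31/2)R2 → (0, 0, 0, -1, -2)
pivot(3,3)=-1: scale R3 → (0, 0, 0, 1, 2)
  clear (0,3): R0 −= (47/62)R3 → (1, 0, 0, 0, -18/31)
  clear (1,3): R1 −= (-46/31)R3 → (0, 1, 0, 0, 57/31)
  clear (2,3): R2 −= (-42/31)R3 → (0, 0, 1, 0, 110/31)

M[0][4] = -18/31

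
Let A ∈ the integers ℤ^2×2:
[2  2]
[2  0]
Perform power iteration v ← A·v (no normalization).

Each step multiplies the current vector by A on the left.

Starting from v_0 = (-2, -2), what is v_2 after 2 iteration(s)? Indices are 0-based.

v_0 = (-2, -2).
v_1 = A·v_0 = (-8, -4).
v_2 = A·v_1 = (-24, -16).

v_2 = (-24, -16)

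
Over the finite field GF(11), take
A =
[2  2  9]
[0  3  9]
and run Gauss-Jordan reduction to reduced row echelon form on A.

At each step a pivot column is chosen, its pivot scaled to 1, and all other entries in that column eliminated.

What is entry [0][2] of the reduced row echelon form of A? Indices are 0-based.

M[0][2] = 7

[1] R0 /= 2  ⇒  (1, 1, 10)
[2] R1 /= 3  ⇒  (0, 1, 3)
     R0 -= 1·R1  ⇒  (1, 0, 7)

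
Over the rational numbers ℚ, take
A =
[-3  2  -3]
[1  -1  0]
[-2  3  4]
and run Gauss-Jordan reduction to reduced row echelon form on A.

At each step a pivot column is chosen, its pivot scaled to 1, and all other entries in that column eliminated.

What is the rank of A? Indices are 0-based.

rank = 3

pivot(0,0)=-3: scale R0 → (1, -2/3, 1)
  clear (1,0): R1 −= (1)R0 → (0, -1/3, -1)
  clear (2,0): R2 −= (-2)R0 → (0, 5/3, 6)
pivot(1,1)=-1/3: scale R1 → (0, 1, 3)
  clear (0,1): R0 −= (-2/3)R1 → (1, 0, 3)
  clear (2,1): R2 −= (5/3)R1 → (0, 0, 1)
pivot(2,2)=1: scale R2 → (0, 0, 1)
  clear (0,2): R0 −= (3)R2 → (1, 0, 0)
  clear (1,2): R1 −= (3)R2 → (0, 1, 0)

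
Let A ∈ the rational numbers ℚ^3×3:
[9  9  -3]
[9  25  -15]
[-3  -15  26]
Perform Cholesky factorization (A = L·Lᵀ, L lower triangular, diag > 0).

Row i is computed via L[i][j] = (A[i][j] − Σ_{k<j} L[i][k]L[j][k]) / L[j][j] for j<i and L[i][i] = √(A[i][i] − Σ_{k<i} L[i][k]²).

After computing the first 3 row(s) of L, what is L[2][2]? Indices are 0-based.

Step 1: L[0][0] = √(9) = 3.
  L[1][0] = (9) / L[0][0] = 3.
Step 2: L[1][1] = √(16) = 4.
  L[2][0] = (-3) / L[0][0] = -1.
  L[2][1] = (-12) / L[1][1] = -3.
Step 3: L[2][2] = √(16) = 4.

L[2][2] = 4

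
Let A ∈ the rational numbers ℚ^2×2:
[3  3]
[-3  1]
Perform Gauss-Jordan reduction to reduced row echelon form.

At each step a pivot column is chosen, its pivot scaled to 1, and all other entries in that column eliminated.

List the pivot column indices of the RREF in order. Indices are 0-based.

pivot columns: 0, 1

pivot(0,0)=3: scale R0 → (1, 1)
  clear (1,0): R1 −= (-3)R0 → (0, 4)
pivot(1,1)=4: scale R1 → (0, 1)
  clear (0,1): R0 −= (1)R1 → (1, 0)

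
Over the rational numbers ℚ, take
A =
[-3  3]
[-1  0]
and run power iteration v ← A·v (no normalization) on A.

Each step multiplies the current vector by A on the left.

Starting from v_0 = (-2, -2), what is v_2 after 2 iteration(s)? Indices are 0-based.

v_2 = (6, 0)

v_0 = (-2, -2).
v_1 = A·v_0 = (0, 2).
v_2 = A·v_1 = (6, 0).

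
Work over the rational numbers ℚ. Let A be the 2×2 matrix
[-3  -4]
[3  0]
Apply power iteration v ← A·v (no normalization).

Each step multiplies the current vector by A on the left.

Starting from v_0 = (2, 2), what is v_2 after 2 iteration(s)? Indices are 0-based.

v_2 = (18, -42)

v_0 = (2, 2).
v_1 = A·v_0 = (-14, 6).
v_2 = A·v_1 = (18, -42).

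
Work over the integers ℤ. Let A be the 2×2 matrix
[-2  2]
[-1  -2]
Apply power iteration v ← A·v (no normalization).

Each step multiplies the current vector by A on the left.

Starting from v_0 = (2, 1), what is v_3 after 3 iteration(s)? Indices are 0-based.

v_0 = (2, 1).
v_1 = A·v_0 = (-2, -4).
v_2 = A·v_1 = (-4, 10).
v_3 = A·v_2 = (28, -16).

v_3 = (28, -16)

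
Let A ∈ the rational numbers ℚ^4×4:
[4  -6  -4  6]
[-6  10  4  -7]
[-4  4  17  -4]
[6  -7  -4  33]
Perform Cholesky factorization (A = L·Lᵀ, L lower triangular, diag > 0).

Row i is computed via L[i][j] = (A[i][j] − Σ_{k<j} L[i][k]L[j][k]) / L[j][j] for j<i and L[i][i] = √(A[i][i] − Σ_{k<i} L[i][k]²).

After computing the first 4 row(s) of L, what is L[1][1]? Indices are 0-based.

L[1][1] = 1

Step 1: L[0][0] = √(4) = 2.
  L[1][0] = (-6) / L[0][0] = -3.
Step 2: L[1][1] = √(1) = 1.
  L[2][0] = (-4) / L[0][0] = -2.
  L[2][1] = (-2) / L[1][1] = -2.
Step 3: L[2][2] = √(9) = 3.
  L[3][0] = (6) / L[0][0] = 3.
  L[3][1] = (2) / L[1][1] = 2.
  L[3][2] = (6) / L[2][2] = 2.
Step 4: L[3][3] = √(16) = 4.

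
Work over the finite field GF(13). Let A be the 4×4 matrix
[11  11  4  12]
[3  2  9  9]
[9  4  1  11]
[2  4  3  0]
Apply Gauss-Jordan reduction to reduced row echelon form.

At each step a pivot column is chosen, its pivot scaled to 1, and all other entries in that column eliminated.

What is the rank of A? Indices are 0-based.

step 1: normalize row 0 (÷11) = (1, 1, 11, 7)
  row 1: subtract 3×row0 = (0, 12, 2, 1)
  row 2: subtract 9×row0 = (0, 8, 6, 0)
  row 3: subtract 2×row0 = (0, 2, 7, 12)
step 2: normalize row 1 (÷12) = (0, 1, 11, 12)
  row 0: subtract 1×row1 = (1, 0, 0, 8)
  row 2: subtract 8×row1 = (0, 0, 9, 8)
  row 3: subtract 2×row1 = (0, 0, 11, 1)
step 3: normalize row 2 (÷9) = (0, 0, 1, 11)
  row 1: subtract 11×row2 = (0, 1, 0, 8)
  row 3: subtract 11×row2 = (0, 0, 0, 10)
step 4: normalize row 3 (÷10) = (0, 0, 0, 1)
  row 0: subtract 8×row3 = (1, 0, 0, 0)
  row 1: subtract 8×row3 = (0, 1, 0, 0)
  row 2: subtract 11×row3 = (0, 0, 1, 0)

rank = 4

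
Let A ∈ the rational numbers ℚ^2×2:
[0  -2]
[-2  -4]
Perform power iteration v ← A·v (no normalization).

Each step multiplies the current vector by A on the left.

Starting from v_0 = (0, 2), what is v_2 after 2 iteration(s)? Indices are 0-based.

v_0 = (0, 2).
v_1 = A·v_0 = (-4, -8).
v_2 = A·v_1 = (16, 40).

v_2 = (16, 40)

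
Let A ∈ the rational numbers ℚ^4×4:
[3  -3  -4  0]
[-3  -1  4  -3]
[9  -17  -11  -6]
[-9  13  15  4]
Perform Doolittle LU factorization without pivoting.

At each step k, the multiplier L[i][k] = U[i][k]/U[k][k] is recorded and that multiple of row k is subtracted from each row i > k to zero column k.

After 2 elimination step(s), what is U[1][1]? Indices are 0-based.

U[1][1] = -4

[col 0] pivot 3
  R1 -= -1*R0 → (0, -4, 0, -3)  (L[1][0] := -1)
  R2 -= 3*R0 → (0, -8, 1, -6)  (L[2][0] := 3)
  R3 -= -3*R0 → (0, 4, 3, 4)  (L[3][0] := -3)
[col 1] pivot -4
  R2 -= 2*R1 → (0, 0, 1, 0)  (L[2][1] := 2)
  R3 -= -1*R1 → (0, 0, 3, 1)  (L[3][1] := -1)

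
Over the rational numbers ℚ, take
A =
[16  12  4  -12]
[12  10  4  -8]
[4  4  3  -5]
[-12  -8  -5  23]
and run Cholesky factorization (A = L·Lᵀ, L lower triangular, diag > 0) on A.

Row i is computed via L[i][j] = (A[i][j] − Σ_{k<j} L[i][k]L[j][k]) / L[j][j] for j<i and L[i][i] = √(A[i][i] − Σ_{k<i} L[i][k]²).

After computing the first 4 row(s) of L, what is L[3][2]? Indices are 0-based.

Step 1: L[0][0] = √(16) = 4.
  L[1][0] = (12) / L[0][0] = 3.
Step 2: L[1][1] = √(1) = 1.
  L[2][0] = (4) / L[0][0] = 1.
  L[2][1] = (1) / L[1][1] = 1.
Step 3: L[2][2] = √(1) = 1.
  L[3][0] = (-12) / L[0][0] = -3.
  L[3][1] = (1) / L[1][1] = 1.
  L[3][2] = (-3) / L[2][2] = -3.
Step 4: L[3][3] = √(4) = 2.

L[3][2] = -3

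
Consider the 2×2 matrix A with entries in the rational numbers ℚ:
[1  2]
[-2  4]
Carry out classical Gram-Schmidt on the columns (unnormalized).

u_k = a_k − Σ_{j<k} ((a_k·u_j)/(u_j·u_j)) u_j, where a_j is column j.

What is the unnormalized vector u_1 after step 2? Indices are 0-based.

Step 1: u_0 = a_0 = (1, -2).
Step 2: u_1 = a_1 − (-6/5)·u_0 = (16/5, 8/5).

u_1 = (16/5, 8/5)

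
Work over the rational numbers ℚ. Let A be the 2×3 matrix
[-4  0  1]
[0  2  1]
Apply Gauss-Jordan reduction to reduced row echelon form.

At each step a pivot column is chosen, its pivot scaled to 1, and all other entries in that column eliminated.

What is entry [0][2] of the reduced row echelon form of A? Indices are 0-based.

M[0][2] = -1/4

pivot(0,0)=-4: scale R0 → (1, 0, -1/4)
pivot(1,1)=2: scale R1 → (0, 1, 1/2)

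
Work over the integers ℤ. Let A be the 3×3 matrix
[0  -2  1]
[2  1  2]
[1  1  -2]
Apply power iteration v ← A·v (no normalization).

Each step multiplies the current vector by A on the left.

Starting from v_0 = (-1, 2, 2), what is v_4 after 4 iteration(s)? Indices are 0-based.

v_0 = (-1, 2, 2).
v_1 = A·v_0 = (-2, 4, -3).
v_2 = A·v_1 = (-11, -6, 8).
v_3 = A·v_2 = (20, -12, -33).
v_4 = A·v_3 = (-9, -38, 74).

v_4 = (-9, -38, 74)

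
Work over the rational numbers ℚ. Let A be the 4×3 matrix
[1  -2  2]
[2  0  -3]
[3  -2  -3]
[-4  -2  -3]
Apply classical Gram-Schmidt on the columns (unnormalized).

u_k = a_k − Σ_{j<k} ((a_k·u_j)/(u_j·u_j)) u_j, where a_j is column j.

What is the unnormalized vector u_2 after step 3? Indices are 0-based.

u_2 = (101/30, -44/15, -47/30, -9/5)

Step 1: u_0 = a_0 = (1, 2, 3, -4).
Step 2: u_1 = a_1 − (0)·u_0 = (-2, 0, -2, -2).
Step 3: u_2 = a_2 − (-1/30)·u_0 − (2/3)·u_1 = (101/30, -44/15, -47/30, -9/5).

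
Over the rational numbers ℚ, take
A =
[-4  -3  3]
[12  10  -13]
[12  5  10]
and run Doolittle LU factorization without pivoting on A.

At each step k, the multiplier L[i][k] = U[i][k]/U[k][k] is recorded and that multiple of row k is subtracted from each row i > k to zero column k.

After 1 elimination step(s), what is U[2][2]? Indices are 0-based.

k=0: U[0][0]=-4
  eliminate (1,0): mult=-3, new row 1: (0, 1, -4); set L[1][0]=-3
  eliminate (2,0): mult=-3, new row 2: (0, -4, 19); set L[2][0]=-3

U[2][2] = 19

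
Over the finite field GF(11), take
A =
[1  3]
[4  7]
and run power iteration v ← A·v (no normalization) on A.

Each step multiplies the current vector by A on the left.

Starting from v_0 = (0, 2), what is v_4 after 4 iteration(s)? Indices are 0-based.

v_4 = (10, 2)

v_0 = (0, 2).
v_1 = A·v_0 = (6, 3).
v_2 = A·v_1 = (4, 1).
v_3 = A·v_2 = (7, 1).
v_4 = A·v_3 = (10, 2).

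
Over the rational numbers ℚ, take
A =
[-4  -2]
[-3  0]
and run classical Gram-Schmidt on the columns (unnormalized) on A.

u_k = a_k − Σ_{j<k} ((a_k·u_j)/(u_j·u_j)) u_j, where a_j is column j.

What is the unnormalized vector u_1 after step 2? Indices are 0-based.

Step 1: u_0 = a_0 = (-4, -3).
Step 2: u_1 = a_1 − (8/25)·u_0 = (-18/25, 24/25).

u_1 = (-18/25, 24/25)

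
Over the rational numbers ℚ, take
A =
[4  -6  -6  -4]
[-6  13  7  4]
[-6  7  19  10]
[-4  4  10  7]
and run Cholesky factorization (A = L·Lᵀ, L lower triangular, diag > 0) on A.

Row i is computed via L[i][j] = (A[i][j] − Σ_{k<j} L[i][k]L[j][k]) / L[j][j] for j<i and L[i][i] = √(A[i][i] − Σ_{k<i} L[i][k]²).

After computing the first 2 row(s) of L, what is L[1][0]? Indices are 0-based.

Step 1: L[0][0] = √(4) = 2.
  L[1][0] = (-6) / L[0][0] = -3.
Step 2: L[1][1] = √(4) = 2.

L[1][0] = -3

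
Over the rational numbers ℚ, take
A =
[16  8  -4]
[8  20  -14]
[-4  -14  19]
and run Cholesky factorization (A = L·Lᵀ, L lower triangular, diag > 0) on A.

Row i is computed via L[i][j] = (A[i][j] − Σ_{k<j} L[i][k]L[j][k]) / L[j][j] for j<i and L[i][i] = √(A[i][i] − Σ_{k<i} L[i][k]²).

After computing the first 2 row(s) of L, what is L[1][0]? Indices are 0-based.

L[1][0] = 2

Step 1: L[0][0] = √(16) = 4.
  L[1][0] = (8) / L[0][0] = 2.
Step 2: L[1][1] = √(16) = 4.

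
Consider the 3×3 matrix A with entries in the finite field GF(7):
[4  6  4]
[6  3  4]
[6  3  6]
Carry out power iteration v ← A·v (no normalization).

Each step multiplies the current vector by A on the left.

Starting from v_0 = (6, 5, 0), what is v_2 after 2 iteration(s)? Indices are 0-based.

v_2 = (5, 2, 6)

v_0 = (6, 5, 0).
v_1 = A·v_0 = (5, 2, 2).
v_2 = A·v_1 = (5, 2, 6).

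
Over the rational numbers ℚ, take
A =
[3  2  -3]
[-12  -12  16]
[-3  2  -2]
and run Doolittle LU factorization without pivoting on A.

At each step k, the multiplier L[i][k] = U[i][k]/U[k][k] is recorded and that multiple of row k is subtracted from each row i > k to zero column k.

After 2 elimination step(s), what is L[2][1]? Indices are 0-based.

L[2][1] = -1

Step 1: pivot at (0,0) is 3.
  row1 ← row1 − (-4)·row0  ⇒  L[1][0]=-4, U row1=(0, -4, 4)
  row2 ← row2 − (-1)·row0  ⇒  L[2][0]=-1, U row2=(0, 4, -5)
Step 2: pivot at (1,1) is -4.
  row2 ← row2 − (-1)·row1  ⇒  L[2][1]=-1, U row2=(0, 0, -1)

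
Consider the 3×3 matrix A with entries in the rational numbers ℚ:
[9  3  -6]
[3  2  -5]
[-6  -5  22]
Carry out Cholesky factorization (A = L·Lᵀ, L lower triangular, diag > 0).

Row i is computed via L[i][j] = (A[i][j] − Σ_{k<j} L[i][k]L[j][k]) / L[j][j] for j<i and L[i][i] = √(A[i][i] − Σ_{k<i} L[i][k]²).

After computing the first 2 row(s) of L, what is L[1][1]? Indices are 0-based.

Step 1: L[0][0] = √(9) = 3.
  L[1][0] = (3) / L[0][0] = 1.
Step 2: L[1][1] = √(1) = 1.

L[1][1] = 1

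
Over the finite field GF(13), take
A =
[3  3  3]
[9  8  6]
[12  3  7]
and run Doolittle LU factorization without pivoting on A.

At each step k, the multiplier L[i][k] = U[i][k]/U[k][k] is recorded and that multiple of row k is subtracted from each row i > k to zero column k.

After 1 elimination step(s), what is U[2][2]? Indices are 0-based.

U[2][2] = 8

Step 1: pivot at (0,0) is 3.
  row1 ← row1 − (3)·row0  ⇒  L[1][0]=3, U row1=(0, 12, 10)
  row2 ← row2 − (4)·row0  ⇒  L[2][0]=4, U row2=(0, 4, 8)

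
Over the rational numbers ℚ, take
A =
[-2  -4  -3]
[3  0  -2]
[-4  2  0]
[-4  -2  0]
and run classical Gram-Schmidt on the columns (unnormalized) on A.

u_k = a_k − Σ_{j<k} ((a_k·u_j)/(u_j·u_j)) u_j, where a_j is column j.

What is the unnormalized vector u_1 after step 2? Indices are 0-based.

Step 1: u_0 = a_0 = (-2, 3, -4, -4).
Step 2: u_1 = a_1 − (8/45)·u_0 = (-164/45, -8/15, 122/45, -58/45).

u_1 = (-164/45, -8/15, 122/45, -58/45)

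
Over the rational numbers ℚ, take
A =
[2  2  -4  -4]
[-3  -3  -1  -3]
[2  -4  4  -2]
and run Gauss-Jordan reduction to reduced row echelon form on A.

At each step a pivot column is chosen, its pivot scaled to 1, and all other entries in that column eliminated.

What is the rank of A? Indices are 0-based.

rank = 3

step 1: normalize row 0 (÷2) = (1, 1, -2, -2)
  row 1: subtract -3×row0 = (0, 0, -7, -9)
  row 2: subtract 2×row0 = (0, -6, 8, 2)
step 2: exchange rows 1,2
step 2: normalize row 1 (÷-6) = (0, 1, -4/3, -1/3)
  row 0: subtract 1×row1 = (1, 0, -2/3, -5/3)
step 3: normalize row 2 (÷-7) = (0, 0, 1, 9/7)
  row 0: subtract -2/3×row2 = (1, 0, 0, -17/21)
  row 1: subtract -4/3×row2 = (0, 1, 0, 29/21)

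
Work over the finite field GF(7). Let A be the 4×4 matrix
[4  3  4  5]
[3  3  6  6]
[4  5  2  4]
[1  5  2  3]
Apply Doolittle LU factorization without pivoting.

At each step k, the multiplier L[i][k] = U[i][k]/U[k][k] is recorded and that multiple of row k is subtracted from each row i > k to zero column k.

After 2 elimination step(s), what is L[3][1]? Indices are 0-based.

L[3][1] = 1

k=0: U[0][0]=4
  eliminate (1,0): mult=6, new row 1: (0, 6, 3, 4); set L[1][0]=6
  eliminate (2,0): mult=1, new row 2: (0, 2, 5, 6); set L[2][0]=1
  eliminate (3,0): mult=2, new row 3: (0, 6, 1, 0); set L[3][0]=2
k=1: U[1][1]=6
  eliminate (2,1): mult=5, new row 2: (0, 0, 4, 0); set L[2][1]=5
  eliminate (3,1): mult=1, new row 3: (0, 0, 5, 3); set L[3][1]=1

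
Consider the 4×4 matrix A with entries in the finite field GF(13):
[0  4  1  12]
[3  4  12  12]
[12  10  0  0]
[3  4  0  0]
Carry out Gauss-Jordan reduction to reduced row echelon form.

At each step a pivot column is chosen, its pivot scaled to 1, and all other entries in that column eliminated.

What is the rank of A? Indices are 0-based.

pivot(0,0): swap R0↔R1
pivot(0,0)=3: scale R0 → (1, 10, 4, 4)
  clear (2,0): R2 −= (12)R0 → (0, 7, 4, 4)
  clear (3,0): R3 −= (3)R0 → (0, 0, 1, 1)
pivot(1,1)=4: scale R1 → (0, 1, 10, 3)
  clear (0,1): R0 −= (10)R1 → (1, 0, 8, 0)
  clear (2,1): R2 −= (7)R1 → (0, 0, 12, 9)
pivot(2,2)=12: scale R2 → (0, 0, 1, 4)
  clear (0,2): R0 −= (8)R2 → (1, 0, 0, 7)
  clear (1,2): R1 −= (10)R2 → (0, 1, 0, 2)
  clear (3,2): R3 −= (1)R2 → (0, 0, 0, 10)
pivot(3,3)=10: scale R3 → (0, 0, 0, 1)
  clear (0,3): R0 −= (7)R3 → (1, 0, 0, 0)
  clear (1,3): R1 −= (2)R3 → (0, 1, 0, 0)
  clear (2,3): R2 −= (4)R3 → (0, 0, 1, 0)

rank = 4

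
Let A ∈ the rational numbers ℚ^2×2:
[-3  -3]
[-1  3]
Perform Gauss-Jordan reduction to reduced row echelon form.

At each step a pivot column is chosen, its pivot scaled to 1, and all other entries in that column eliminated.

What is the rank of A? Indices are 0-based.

rank = 2

[1] R0 /= -3  ⇒  (1, 1)
     R1 -= -1·R0  ⇒  (0, 4)
[2] R1 /= 4  ⇒  (0, 1)
     R0 -= 1·R1  ⇒  (1, 0)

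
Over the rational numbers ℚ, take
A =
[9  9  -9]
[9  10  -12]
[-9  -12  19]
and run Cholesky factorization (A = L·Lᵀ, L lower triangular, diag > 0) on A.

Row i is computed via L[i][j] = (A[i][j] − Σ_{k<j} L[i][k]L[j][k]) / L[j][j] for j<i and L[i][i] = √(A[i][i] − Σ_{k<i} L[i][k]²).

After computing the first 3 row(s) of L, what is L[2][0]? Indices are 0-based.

Step 1: L[0][0] = √(9) = 3.
  L[1][0] = (9) / L[0][0] = 3.
Step 2: L[1][1] = √(1) = 1.
  L[2][0] = (-9) / L[0][0] = -3.
  L[2][1] = (-3) / L[1][1] = -3.
Step 3: L[2][2] = √(1) = 1.

L[2][0] = -3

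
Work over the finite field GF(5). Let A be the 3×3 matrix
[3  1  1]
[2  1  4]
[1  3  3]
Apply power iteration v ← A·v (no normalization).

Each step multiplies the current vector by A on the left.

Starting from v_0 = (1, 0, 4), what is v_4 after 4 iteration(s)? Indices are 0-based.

v_4 = (2, 4, 1)

v_0 = (1, 0, 4).
v_1 = A·v_0 = (2, 3, 3).
v_2 = A·v_1 = (2, 4, 0).
v_3 = A·v_2 = (0, 3, 4).
v_4 = A·v_3 = (2, 4, 1).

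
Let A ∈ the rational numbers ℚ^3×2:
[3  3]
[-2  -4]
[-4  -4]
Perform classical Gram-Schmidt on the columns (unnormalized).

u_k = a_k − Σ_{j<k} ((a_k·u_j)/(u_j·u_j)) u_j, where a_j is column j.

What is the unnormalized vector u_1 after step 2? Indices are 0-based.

Step 1: u_0 = a_0 = (3, -2, -4).
Step 2: u_1 = a_1 − (33/29)·u_0 = (-12/29, -50/29, 16/29).

u_1 = (-12/29, -50/29, 16/29)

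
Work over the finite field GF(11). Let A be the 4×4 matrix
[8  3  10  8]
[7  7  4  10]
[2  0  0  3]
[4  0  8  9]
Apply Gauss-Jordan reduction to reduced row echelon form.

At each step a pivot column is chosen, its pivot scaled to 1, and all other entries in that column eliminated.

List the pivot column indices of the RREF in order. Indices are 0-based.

[1] R0 /= 8  ⇒  (1, 10, 4, 1)
     R1 -= 7·R0  ⇒  (0, 3, 9, 3)
     R2 -= 2·R0  ⇒  (0, 2, 3, 1)
     R3 -= 4·R0  ⇒  (0, 4, 3, 5)
[2] R1 /= 3  ⇒  (0, 1, 3, 1)
     R0 -= 10·R1  ⇒  (1, 0, 7, 2)
     R2 -= 2·R1  ⇒  (0, 0, 8, 10)
     R3 -= 4·R1  ⇒  (0, 0, 2, 1)
[3] R2 /= 8  ⇒  (0, 0, 1, 4)
     R0 -= 7·R2  ⇒  (1, 0, 0, 7)
     R1 -= 3·R2  ⇒  (0, 1, 0, 0)
     R3 -= 2·R2  ⇒  (0, 0, 0, 4)
[4] R3 /= 4  ⇒  (0, 0, 0, 1)
     R0 -= 7·R3  ⇒  (1, 0, 0, 0)
     R2 -= 4·R3  ⇒  (0, 0, 1, 0)

pivot columns: 0, 1, 2, 3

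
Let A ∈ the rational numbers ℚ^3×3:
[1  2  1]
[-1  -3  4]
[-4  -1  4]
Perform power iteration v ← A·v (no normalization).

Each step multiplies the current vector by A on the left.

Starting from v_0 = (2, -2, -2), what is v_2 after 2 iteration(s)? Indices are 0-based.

v_0 = (2, -2, -2).
v_1 = A·v_0 = (-4, -4, -14).
v_2 = A·v_1 = (-26, -40, -36).

v_2 = (-26, -40, -36)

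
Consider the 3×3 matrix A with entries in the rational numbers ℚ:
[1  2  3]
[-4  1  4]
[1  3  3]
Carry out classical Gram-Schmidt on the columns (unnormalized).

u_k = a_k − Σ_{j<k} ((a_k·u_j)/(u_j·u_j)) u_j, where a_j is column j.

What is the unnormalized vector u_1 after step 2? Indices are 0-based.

u_1 = (35/18, 11/9, 53/18)

Step 1: u_0 = a_0 = (1, -4, 1).
Step 2: u_1 = a_1 − (1/18)·u_0 = (35/18, 11/9, 53/18).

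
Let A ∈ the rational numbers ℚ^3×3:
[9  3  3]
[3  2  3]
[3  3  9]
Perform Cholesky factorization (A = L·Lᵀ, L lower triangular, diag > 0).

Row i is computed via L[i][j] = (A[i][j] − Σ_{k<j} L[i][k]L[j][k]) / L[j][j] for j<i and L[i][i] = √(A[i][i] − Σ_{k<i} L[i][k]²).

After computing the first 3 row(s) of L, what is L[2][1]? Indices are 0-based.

Step 1: L[0][0] = √(9) = 3.
  L[1][0] = (3) / L[0][0] = 1.
Step 2: L[1][1] = √(1) = 1.
  L[2][0] = (3) / L[0][0] = 1.
  L[2][1] = (2) / L[1][1] = 2.
Step 3: L[2][2] = √(4) = 2.

L[2][1] = 2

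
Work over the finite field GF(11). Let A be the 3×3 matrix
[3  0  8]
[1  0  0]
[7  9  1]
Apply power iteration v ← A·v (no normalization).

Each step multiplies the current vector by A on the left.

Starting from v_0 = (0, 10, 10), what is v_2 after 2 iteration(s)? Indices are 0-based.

v_2 = (6, 3, 0)

v_0 = (0, 10, 10).
v_1 = A·v_0 = (3, 0, 1).
v_2 = A·v_1 = (6, 3, 0).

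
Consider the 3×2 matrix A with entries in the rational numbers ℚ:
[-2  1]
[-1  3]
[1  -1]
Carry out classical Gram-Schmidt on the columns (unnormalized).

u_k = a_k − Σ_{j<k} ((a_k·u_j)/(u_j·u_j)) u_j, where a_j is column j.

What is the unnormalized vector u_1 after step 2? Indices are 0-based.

u_1 = (-1, 2, 0)

Step 1: u_0 = a_0 = (-2, -1, 1).
Step 2: u_1 = a_1 − (-1)·u_0 = (-1, 2, 0).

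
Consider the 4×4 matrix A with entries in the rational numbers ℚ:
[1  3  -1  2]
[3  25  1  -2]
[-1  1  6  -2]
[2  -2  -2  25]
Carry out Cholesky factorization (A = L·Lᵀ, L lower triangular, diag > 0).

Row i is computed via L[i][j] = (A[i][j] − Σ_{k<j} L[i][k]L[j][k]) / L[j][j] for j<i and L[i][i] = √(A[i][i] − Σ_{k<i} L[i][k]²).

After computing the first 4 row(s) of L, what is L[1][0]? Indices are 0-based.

L[1][0] = 3

Step 1: L[0][0] = √(1) = 1.
  L[1][0] = (3) / L[0][0] = 3.
Step 2: L[1][1] = √(16) = 4.
  L[2][0] = (-1) / L[0][0] = -1.
  L[2][1] = (4) / L[1][1] = 1.
Step 3: L[2][2] = √(4) = 2.
  L[3][0] = (2) / L[0][0] = 2.
  L[3][1] = (-8) / L[1][1] = -2.
  L[3][2] = (2) / L[2][2] = 1.
Step 4: L[3][3] = √(16) = 4.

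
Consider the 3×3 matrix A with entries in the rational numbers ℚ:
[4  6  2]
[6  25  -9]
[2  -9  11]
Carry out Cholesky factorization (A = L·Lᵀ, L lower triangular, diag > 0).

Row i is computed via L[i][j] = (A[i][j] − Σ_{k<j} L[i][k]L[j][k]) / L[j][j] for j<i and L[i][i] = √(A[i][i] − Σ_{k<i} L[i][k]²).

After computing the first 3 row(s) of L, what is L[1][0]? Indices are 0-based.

Step 1: L[0][0] = √(4) = 2.
  L[1][0] = (6) / L[0][0] = 3.
Step 2: L[1][1] = √(16) = 4.
  L[2][0] = (2) / L[0][0] = 1.
  L[2][1] = (-12) / L[1][1] = -3.
Step 3: L[2][2] = √(1) = 1.

L[1][0] = 3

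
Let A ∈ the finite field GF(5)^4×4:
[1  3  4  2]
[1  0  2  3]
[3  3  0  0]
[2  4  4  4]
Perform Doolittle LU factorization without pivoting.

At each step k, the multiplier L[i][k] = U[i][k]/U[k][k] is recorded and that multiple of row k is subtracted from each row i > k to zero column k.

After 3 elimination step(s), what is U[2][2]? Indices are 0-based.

U[2][2] = 2

[col 0] pivot 1
  R1 -= 1*R0 → (0, 2, 3, 1)  (L[1][0] := 1)
  R2 -= 3*R0 → (0, 4, 3, 4)  (L[2][0] := 3)
  R3 -= 2*R0 → (0, 3, 1, 0)  (L[3][0] := 2)
[col 1] pivot 2
  R2 -= 2*R1 → (0, 0, 2, 2)  (L[2][1] := 2)
  R3 -= 4*R1 → (0, 0, 4, 1)  (L[3][1] := 4)
[col 2] pivot 2
  R3 -= 2*R2 → (0, 0, 0, 2)  (L[3][2] := 2)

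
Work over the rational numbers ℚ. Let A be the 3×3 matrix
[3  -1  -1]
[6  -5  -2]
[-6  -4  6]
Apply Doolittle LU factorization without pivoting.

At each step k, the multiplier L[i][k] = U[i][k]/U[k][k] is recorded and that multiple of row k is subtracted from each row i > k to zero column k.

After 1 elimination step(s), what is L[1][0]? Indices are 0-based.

L[1][0] = 2

k=0: U[0][0]=3
  eliminate (1,0): mult=2, new row 1: (0, -3, 0); set L[1][0]=2
  eliminate (2,0): mult=-2, new row 2: (0, -6, 4); set L[2][0]=-2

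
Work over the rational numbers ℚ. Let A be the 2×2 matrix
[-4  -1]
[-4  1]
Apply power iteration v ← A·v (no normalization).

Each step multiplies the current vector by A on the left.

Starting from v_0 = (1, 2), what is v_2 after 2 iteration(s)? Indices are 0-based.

v_2 = (26, 22)

v_0 = (1, 2).
v_1 = A·v_0 = (-6, -2).
v_2 = A·v_1 = (26, 22).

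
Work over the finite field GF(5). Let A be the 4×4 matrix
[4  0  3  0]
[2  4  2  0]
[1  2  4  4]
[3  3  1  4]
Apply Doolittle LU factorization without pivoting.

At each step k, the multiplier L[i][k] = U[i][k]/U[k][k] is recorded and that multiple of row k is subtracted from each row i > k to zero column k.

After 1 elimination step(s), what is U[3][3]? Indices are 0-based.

k=0: U[0][0]=4
  eliminate (1,0): mult=3, new row 1: (0, 4, 3, 0); set L[1][0]=3
  eliminate (2,0): mult=4, new row 2: (0, 2, 2, 4); set L[2][0]=4
  eliminate (3,0): mult=2, new row 3: (0, 3, 0, 4); set L[3][0]=2

U[3][3] = 4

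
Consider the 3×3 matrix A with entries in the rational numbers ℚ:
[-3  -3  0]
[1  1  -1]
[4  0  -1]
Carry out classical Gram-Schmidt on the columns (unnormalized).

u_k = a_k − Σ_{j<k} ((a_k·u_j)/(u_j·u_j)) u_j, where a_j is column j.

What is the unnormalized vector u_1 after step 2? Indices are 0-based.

u_1 = (-24/13, 8/13, -20/13)

Step 1: u_0 = a_0 = (-3, 1, 4).
Step 2: u_1 = a_1 − (5/13)·u_0 = (-24/13, 8/13, -20/13).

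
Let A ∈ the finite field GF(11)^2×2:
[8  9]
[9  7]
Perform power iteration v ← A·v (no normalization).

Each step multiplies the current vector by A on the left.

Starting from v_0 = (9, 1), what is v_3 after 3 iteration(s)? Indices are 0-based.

v_3 = (8, 1)

v_0 = (9, 1).
v_1 = A·v_0 = (4, 0).
v_2 = A·v_1 = (10, 3).
v_3 = A·v_2 = (8, 1).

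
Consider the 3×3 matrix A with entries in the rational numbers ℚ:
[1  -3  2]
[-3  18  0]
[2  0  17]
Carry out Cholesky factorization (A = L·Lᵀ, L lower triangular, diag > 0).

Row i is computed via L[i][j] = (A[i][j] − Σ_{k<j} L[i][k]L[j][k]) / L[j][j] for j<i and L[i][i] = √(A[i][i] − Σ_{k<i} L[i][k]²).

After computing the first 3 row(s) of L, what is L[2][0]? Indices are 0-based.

L[2][0] = 2

Step 1: L[0][0] = √(1) = 1.
  L[1][0] = (-3) / L[0][0] = -3.
Step 2: L[1][1] = √(9) = 3.
  L[2][0] = (2) / L[0][0] = 2.
  L[2][1] = (6) / L[1][1] = 2.
Step 3: L[2][2] = √(9) = 3.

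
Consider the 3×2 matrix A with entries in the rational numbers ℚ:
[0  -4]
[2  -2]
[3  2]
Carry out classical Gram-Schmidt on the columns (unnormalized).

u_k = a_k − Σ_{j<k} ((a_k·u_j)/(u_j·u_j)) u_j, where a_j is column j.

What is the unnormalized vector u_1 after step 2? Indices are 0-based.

u_1 = (-4, -30/13, 20/13)

Step 1: u_0 = a_0 = (0, 2, 3).
Step 2: u_1 = a_1 − (2/13)·u_0 = (-4, -30/13, 20/13).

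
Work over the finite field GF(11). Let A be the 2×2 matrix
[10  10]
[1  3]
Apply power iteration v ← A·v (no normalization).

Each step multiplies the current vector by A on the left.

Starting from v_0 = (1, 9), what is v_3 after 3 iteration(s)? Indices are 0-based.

v_3 = (10, 6)

v_0 = (1, 9).
v_1 = A·v_0 = (1, 6).
v_2 = A·v_1 = (4, 8).
v_3 = A·v_2 = (10, 6).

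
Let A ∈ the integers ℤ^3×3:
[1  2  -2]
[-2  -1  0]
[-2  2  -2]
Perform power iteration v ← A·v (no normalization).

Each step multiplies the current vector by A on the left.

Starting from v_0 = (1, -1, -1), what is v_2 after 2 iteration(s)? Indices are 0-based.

v_2 = (3, -1, 0)

v_0 = (1, -1, -1).
v_1 = A·v_0 = (1, -1, -2).
v_2 = A·v_1 = (3, -1, 0).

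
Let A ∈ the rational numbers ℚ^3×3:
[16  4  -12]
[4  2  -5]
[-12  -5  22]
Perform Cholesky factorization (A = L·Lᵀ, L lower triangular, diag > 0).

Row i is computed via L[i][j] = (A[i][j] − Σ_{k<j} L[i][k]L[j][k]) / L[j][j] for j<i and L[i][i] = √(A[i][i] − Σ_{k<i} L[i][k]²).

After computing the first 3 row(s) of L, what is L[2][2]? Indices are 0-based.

Step 1: L[0][0] = √(16) = 4.
  L[1][0] = (4) / L[0][0] = 1.
Step 2: L[1][1] = √(1) = 1.
  L[2][0] = (-12) / L[0][0] = -3.
  L[2][1] = (-2) / L[1][1] = -2.
Step 3: L[2][2] = √(9) = 3.

L[2][2] = 3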